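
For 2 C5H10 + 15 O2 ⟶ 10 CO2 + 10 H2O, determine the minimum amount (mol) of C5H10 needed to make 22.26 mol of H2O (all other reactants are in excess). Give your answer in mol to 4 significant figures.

n(H2O) = 22.26 mol
n(C5H10) = (2/10) × 22.26 = 4.452 mol

4.452 mol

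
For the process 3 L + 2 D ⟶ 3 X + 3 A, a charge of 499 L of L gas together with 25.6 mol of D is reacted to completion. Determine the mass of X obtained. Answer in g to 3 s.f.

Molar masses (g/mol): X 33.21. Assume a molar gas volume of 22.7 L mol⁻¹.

n(L) = 499.0 / 22.7 = 21.98 mol
n(D) = 25.60 mol
n/ν → L: 7.327, D: 12.80; L is limiting.
n(X) = (3/3) × 21.98 = 21.98 mol
mass = 21.98 × 33.21 = 730.0 g

730 g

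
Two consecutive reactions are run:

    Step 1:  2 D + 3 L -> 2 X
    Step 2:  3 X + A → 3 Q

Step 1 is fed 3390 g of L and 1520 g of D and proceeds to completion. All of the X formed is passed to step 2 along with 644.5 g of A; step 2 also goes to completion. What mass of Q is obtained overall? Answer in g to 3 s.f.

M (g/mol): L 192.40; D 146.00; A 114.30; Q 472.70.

Step 1:
n(L) = 3390 / 192.40 = 17.62 mol
n(D) = 1520 / 146.00 = 10.41 mol
n/ν for L = 17.62/3 = 5.873
n/ν for D = 10.41/2 = 5.205
Smallest n/ν is D → limiting reagent.
n(X) produced = (2/2) × 10.41 = 10.41 mol
Step 2:
n(X) available = 10.41 mol
n(A) = 644.5 / 114.30 = 5.639 mol
n/ν for X = 10.41/3 = 3.470
n/ν for A = 5.639/1 = 5.639
Smallest n/ν is X → limiting reagent.
n(Q) = (3/3) × 10.41 = 10.41 mol
mass = 10.41 × 472.70 = 4921 g

4920 g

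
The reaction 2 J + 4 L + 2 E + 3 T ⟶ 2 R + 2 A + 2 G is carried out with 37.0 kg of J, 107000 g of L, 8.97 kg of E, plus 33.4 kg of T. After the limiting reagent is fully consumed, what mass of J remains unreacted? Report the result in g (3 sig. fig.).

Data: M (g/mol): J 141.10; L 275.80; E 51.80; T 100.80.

12600 g

n(J) = 37.00×1000 / 141.10 = 262.2 mol
n(L) = 107000 / 275.80 = 388.0 mol
n(E) = 8.970×1000 / 51.80 = 173.2 mol
n(T) = 33.40×1000 / 100.80 = 331.3 mol
n/ν for J = 262.2/2 = 131.1
n/ν for L = 388.0/4 = 97.00
n/ν for E = 173.2/2 = 86.60
n/ν for T = 331.3/3 = 110.4
Smallest n/ν is E → limiting reagent.
J consumed = (2/2) × 173.2 = 173.2 mol
J remaining = 262.2 − 173.2 = 89.00 mol
mass = 89.00 × 141.10 = 12560 g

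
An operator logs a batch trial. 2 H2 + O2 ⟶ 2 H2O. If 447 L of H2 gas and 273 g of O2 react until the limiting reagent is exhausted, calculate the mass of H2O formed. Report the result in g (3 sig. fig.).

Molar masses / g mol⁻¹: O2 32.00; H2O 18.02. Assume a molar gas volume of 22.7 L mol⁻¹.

307 g

n(H2) = 447.0 / 22.7 = 19.69 mol
n(O2) = 273.0 / 32.00 = 8.531 mol
n/ν → H2: 9.845, O2: 8.531; O2 is limiting.
n(H2O) = (2/1) × 8.531 = 17.06 mol
mass = 17.06 × 18.02 = 307.4 g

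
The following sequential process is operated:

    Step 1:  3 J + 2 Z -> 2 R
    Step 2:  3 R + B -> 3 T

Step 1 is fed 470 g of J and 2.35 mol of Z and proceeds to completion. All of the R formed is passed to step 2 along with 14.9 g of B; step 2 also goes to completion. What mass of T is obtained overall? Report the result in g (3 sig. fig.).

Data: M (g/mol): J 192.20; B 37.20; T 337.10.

405 g

Step 1:
n(J) = 470.0 / 192.20 = 2.445 mol
n(Z) = 2.350 mol
n/ν for J = 2.445/3 = 0.8150
n/ν for Z = 2.350/2 = 1.175
Smallest n/ν is J → limiting reagent.
n(R) produced = (2/3) × 2.445 = 1.630 mol
Step 2:
n(R) available = 1.630 mol
n(B) = 14.90 / 37.20 = 0.4005 mol
n/ν for R = 1.630/3 = 0.5433
n/ν for B = 0.4005/1 = 0.4005
Smallest n/ν is B → limiting reagent.
n(T) = (3/1) × 0.4005 = 1.202 mol
mass = 1.202 × 337.10 = 405.2 g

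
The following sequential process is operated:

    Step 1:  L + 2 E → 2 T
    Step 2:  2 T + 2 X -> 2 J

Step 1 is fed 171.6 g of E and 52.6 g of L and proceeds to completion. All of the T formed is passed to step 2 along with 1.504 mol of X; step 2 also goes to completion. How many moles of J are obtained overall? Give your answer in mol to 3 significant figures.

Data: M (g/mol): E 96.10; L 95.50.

Step 1:
n(E) = 171.6 / 96.10 = 1.786 mol
n(L) = 52.60 / 95.50 = 0.5508 mol
n/ν for E = 1.786/2 = 0.8930
n/ν for L = 0.5508/1 = 0.5508
Smallest n/ν is L → limiting reagent.
n(T) produced = (2/1) × 0.5508 = 1.102 mol
Step 2:
n(T) available = 1.102 mol
n(X) = 1.504 mol
n/ν for T = 1.102/2 = 0.5510
n/ν for X = 1.504/2 = 0.7520
Smallest n/ν is T → limiting reagent.
n(J) = (2/2) × 1.102 = 1.102 mol

1.10 mol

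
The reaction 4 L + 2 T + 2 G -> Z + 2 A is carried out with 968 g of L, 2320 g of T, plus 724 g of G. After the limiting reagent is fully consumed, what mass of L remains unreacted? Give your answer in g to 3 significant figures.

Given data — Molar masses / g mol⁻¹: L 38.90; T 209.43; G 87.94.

n(L) = 968.0 / 38.90 = 24.88 mol
n(T) = 2320 / 209.43 = 11.08 mol
n(G) = 724.0 / 87.94 = 8.233 mol
n/ν for L = 24.88/4 = 6.220
n/ν for T = 11.08/2 = 5.540
n/ν for G = 8.233/2 = 4.117
Smallest n/ν is G → limiting reagent.
L consumed = (4/2) × 8.233 = 16.47 mol
L remaining = 24.88 − 16.47 = 8.410 mol
mass = 8.410 × 38.90 = 327.1 g

327 g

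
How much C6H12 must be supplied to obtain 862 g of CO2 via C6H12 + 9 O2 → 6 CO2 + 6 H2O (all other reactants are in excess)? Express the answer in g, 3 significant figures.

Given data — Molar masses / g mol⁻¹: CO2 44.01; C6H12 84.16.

275 g

n(CO2) = 862 / 44.01 = 19.59 mol
n(C6H12) = (1/6) × 19.59 = 3.265 mol
mass = 3.265 × 84.16 = 274.8 g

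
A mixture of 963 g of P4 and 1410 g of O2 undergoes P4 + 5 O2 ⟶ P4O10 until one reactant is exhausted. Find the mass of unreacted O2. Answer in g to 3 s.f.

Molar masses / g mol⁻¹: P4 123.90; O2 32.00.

166 g

n(P4) = 963.0 / 123.90 = 7.772 mol
n(O2) = 1410 / 32.00 = 44.06 mol
n/ν for P4 = 7.772/1 = 7.772
n/ν for O2 = 44.06/5 = 8.812
Smallest n/ν is P4 → limiting reagent.
O2 consumed = (5/1) × 7.772 = 38.86 mol
O2 remaining = 44.06 − 38.86 = 5.200 mol
mass = 5.200 × 32.00 = 166.4 g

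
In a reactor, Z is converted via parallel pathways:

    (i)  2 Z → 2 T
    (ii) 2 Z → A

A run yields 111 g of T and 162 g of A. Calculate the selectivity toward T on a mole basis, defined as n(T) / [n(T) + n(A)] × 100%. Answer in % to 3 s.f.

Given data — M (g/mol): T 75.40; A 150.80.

57.8 %

n(T) = 111 / 75.40 = 1.472 mol
n(A) = 162 / 150.80 = 1.074 mol
selectivity = 1.472/(1.472+1.074) × 100 = 57.82 %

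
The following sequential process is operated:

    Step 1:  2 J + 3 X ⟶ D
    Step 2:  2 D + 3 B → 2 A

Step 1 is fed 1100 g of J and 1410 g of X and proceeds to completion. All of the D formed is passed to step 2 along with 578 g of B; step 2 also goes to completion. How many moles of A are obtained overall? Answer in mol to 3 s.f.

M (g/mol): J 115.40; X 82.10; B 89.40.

Step 1:
n(J) = 1100 / 115.40 = 9.532 mol
n(X) = 1410 / 82.10 = 17.17 mol
n/ν for J = 9.532/2 = 4.766
n/ν for X = 17.17/3 = 5.723
Smallest n/ν is J → limiting reagent.
n(D) produced = (1/2) × 9.532 = 4.766 mol
Step 2:
n(D) available = 4.766 mol
n(B) = 578.0 / 89.40 = 6.465 mol
n/ν for D = 4.766/2 = 2.383
n/ν for B = 6.465/3 = 2.155
Smallest n/ν is B → limiting reagent.
n(A) = (2/3) × 6.465 = 4.310 mol

4.31 mol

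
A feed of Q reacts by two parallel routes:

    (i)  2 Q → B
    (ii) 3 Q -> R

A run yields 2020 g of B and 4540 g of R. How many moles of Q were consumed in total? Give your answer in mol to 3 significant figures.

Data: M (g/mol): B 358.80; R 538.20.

n(B) = 2020 / 358.80 = 5.630 mol
n(R) = 4540 / 538.20 = 8.436 mol
n(Q) via (i) = (2/1)×5.630 = 11.26 mol
n(Q) via (ii) = (3/1)×8.436 = 25.31 mol
total n(Q) = 11.26 + 25.31 = 36.57 mol

36.6 mol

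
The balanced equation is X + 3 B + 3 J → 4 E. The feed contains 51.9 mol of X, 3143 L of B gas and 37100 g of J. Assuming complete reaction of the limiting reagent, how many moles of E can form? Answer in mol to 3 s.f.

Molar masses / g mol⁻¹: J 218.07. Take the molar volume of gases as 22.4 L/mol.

187 mol

n(X) = 51.90 mol
n(B) = 3143 / 22.4 = 140.3 mol
n(J) = 37100 / 218.07 = 170.1 mol
n/ν for X = 51.90/1 = 51.90
n/ν for B = 140.3/3 = 46.77
n/ν for J = 170.1/3 = 56.70
Smallest n/ν is B → limiting reagent.
n(E) = (4/3) × 140.3 = 187.1 mol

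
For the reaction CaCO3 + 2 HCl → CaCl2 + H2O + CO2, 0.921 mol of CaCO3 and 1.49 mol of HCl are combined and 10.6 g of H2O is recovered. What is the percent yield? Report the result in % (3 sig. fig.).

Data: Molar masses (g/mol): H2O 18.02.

n(CaCO3) = 0.9210 mol
n(HCl) = 1.490 mol
n/ν for CaCO3 = 0.9210/1 = 0.9210
n/ν for HCl = 1.490/2 = 0.7450
Smallest n/ν is HCl → limiting reagent.
theoretical n(H2O) = (1/2) × 1.490 = 0.7450 mol → 13.42 g
% yield = 10.6 / 13.42 × 100 = 78.99 %

79.0 %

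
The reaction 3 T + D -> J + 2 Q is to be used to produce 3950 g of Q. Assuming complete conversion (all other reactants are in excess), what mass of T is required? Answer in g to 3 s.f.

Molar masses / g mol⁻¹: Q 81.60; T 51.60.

n(Q) = 3950 / 81.60 = 48.41 mol
n(T) = (3/2) × 48.41 = 72.62 mol
mass = 72.62 × 51.60 = 3747 g

3750 g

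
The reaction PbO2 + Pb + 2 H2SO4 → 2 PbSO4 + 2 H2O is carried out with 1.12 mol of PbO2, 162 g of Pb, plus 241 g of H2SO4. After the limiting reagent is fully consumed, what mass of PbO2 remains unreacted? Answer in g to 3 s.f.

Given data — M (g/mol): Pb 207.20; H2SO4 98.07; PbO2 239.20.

n(PbO2) = 1.120 mol
n(Pb) = 162.0 / 207.20 = 0.7819 mol
n(H2SO4) = 241.0 / 98.07 = 2.457 mol
n/ν for PbO2 = 1.120/1 = 1.120
n/ν for Pb = 0.7819/1 = 0.7819
n/ν for H2SO4 = 2.457/2 = 1.229
Smallest n/ν is Pb → limiting reagent.
PbO2 consumed = (1/1) × 0.7819 = 0.7819 mol
PbO2 remaining = 1.120 − 0.7819 = 0.3381 mol
mass = 0.3381 × 239.20 = 80.87 g

80.9 g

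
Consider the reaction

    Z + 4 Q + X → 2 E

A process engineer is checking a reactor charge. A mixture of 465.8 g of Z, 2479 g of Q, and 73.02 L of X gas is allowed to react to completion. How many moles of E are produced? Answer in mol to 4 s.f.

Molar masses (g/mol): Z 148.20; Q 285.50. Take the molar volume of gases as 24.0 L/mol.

4.342 mol

n(Z) = 465.8 / 148.20 = 3.143 mol
n(Q) = 2479 / 285.50 = 8.683 mol
n(X) = 73.02 / 24.0 = 3.043 mol
n/ν for Z = 3.143/1 = 3.143
n/ν for Q = 8.683/4 = 2.171
n/ν for X = 3.043/1 = 3.043
Smallest n/ν is Q → limiting reagent.
n(E) = (2/4) × 8.683 = 4.342 mol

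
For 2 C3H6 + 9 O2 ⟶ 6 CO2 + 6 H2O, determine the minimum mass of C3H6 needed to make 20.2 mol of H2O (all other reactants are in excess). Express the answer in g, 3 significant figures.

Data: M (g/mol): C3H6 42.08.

283 g

n(H2O) = 20.20 mol
n(C3H6) = (2/6) × 20.20 = 6.733 mol
mass = 6.733 × 42.08 = 283.3 g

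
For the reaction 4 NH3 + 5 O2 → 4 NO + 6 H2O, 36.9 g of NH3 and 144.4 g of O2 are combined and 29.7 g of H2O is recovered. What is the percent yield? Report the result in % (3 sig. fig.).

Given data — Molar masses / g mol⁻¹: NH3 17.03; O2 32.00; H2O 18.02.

n(NH3) = 36.90 / 17.03 = 2.167 mol
n(O2) = 144.4 / 32.00 = 4.513 mol
n/ν → NH3: 0.5418, O2: 0.9026; NH3 is limiting.
theoretical n(H2O) = (6/4) × 2.167 = 3.251 mol → 58.58 g
% yield = 29.7 / 58.58 × 100 = 50.70 %

50.7 %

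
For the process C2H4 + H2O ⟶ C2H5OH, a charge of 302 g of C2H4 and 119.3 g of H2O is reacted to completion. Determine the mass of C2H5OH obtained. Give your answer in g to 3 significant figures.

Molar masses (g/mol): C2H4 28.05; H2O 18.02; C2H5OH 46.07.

n(C2H4) = 302.0 / 28.05 = 10.77 mol
n(H2O) = 119.3 / 18.02 = 6.620 mol
n/ν for C2H4 = 10.77/1 = 10.77
n/ν for H2O = 6.620/1 = 6.620
Smallest n/ν is H2O → limiting reagent.
n(C2H5OH) = (1/1) × 6.620 = 6.620 mol
mass = 6.620 × 46.07 = 305.0 g

305 g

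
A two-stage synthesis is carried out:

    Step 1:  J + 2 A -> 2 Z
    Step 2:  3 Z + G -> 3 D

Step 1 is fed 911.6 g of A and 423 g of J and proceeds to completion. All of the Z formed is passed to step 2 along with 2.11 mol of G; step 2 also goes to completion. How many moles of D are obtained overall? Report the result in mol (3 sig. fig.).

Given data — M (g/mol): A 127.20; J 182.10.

Step 1:
n(A) = 911.6 / 127.20 = 7.167 mol
n(J) = 423.0 / 182.10 = 2.323 mol
n/ν → A: 3.584, J: 2.323; J is limiting.
n(Z) produced = (2/1) × 2.323 = 4.646 mol
Step 2:
n(Z) available = 4.646 mol
n(G) = 2.110 mol
n/ν → Z: 1.549, G: 2.110; Z is limiting.
n(D) = (3/3) × 4.646 = 4.646 mol

4.65 mol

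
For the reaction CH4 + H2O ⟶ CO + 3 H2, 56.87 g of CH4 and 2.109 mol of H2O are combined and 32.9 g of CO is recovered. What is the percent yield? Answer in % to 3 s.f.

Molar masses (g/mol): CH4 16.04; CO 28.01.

n(CH4) = 56.87 / 16.04 = 3.546 mol
n(H2O) = 2.109 mol
n/ν for CH4 = 3.546/1 = 3.546
n/ν for H2O = 2.109/1 = 2.109
Smallest n/ν is H2O → limiting reagent.
theoretical n(CO) = (1/1) × 2.109 = 2.109 mol → 59.07 g
% yield = 32.9 / 59.07 × 100 = 55.70 %

55.7 %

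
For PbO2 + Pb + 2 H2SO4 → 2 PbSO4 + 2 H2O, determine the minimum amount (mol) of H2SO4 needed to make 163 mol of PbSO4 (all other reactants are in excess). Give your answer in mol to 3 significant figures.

n(PbSO4) = 163.0 mol
n(H2SO4) = (2/2) × 163.0 = 163.0 mol

163 mol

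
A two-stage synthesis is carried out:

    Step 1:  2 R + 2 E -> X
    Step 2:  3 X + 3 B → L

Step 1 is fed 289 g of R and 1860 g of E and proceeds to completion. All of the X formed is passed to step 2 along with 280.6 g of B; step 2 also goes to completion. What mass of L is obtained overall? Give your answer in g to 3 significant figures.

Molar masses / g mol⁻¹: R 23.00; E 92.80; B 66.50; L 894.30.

1260 g

Step 1:
n(R) = 289.0 / 23.00 = 12.57 mol
n(E) = 1860 / 92.80 = 20.04 mol
n/ν → R: 6.285, E: 10.02; R is limiting.
n(X) produced = (1/2) × 12.57 = 6.285 mol
Step 2:
n(X) available = 6.285 mol
n(B) = 280.6 / 66.50 = 4.220 mol
n/ν → X: 2.095, B: 1.407; B is limiting.
n(L) = (1/3) × 4.220 = 1.407 mol
mass = 1.407 × 894.30 = 1258 g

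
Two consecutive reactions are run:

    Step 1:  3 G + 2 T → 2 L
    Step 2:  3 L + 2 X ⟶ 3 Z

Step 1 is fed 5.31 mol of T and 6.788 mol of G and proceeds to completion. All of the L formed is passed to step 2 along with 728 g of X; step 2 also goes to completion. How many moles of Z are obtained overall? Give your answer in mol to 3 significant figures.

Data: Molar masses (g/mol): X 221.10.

Step 1:
n(T) = 5.310 mol
n(G) = 6.788 mol
n/ν for T = 5.310/2 = 2.655
n/ν for G = 6.788/3 = 2.263
Smallest n/ν is G → limiting reagent.
n(L) produced = (2/3) × 6.788 = 4.525 mol
Step 2:
n(L) available = 4.525 mol
n(X) = 728.0 / 221.10 = 3.293 mol
n/ν for L = 4.525/3 = 1.508
n/ν for X = 3.293/2 = 1.647
Smallest n/ν is L → limiting reagent.
n(Z) = (3/3) × 4.525 = 4.525 mol

4.53 mol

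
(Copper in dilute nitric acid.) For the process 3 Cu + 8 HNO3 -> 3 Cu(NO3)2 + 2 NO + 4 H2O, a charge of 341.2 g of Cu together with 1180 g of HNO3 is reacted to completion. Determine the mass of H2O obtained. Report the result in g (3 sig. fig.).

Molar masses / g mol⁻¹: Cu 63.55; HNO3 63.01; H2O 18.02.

n(Cu) = 341.2 / 63.55 = 5.369 mol
n(HNO3) = 1180 / 63.01 = 18.73 mol
n/ν for Cu = 5.369/3 = 1.790
n/ν for HNO3 = 18.73/8 = 2.341
Smallest n/ν is Cu → limiting reagent.
n(H2O) = (4/3) × 5.369 = 7.159 mol
mass = 7.159 × 18.02 = 129.0 g

129 g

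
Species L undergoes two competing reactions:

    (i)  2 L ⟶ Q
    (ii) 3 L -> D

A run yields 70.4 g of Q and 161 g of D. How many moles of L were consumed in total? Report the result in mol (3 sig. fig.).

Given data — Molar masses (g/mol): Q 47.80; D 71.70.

n(Q) = 70.4 / 47.80 = 1.473 mol
n(D) = 161 / 71.70 = 2.245 mol
n(L) via (i) = (2/1)×1.473 = 2.946 mol
n(L) via (ii) = (3/1)×2.245 = 6.735 mol
total n(L) = 2.946 + 6.735 = 9.681 mol

9.68 mol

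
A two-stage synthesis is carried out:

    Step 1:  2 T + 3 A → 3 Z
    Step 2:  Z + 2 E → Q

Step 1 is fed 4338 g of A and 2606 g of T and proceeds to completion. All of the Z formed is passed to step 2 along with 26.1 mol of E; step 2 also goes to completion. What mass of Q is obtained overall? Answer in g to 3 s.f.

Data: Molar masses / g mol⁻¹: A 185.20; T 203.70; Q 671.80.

Step 1:
n(A) = 4338 / 185.20 = 23.42 mol
n(T) = 2606 / 203.70 = 12.79 mol
n/ν for A = 23.42/3 = 7.807
n/ν for T = 12.79/2 = 6.395
Smallest n/ν is T → limiting reagent.
n(Z) produced = (3/2) × 12.79 = 19.19 mol
Step 2:
n(Z) available = 19.19 mol
n(E) = 26.10 mol
n/ν for Z = 19.19/1 = 19.19
n/ν for E = 26.10/2 = 13.05
Smallest n/ν is E → limiting reagent.
n(Q) = (1/2) × 26.10 = 13.05 mol
mass = 13.05 × 671.80 = 8767 g

8770 g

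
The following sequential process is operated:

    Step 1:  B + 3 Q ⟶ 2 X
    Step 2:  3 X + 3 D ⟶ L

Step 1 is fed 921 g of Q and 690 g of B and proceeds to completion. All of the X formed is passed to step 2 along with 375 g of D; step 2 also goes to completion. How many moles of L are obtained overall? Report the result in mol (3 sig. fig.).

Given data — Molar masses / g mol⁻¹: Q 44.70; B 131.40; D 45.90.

Step 1:
n(Q) = 921.0 / 44.70 = 20.60 mol
n(B) = 690.0 / 131.40 = 5.251 mol
n/ν for Q = 20.60/3 = 6.867
n/ν for B = 5.251/1 = 5.251
Smallest n/ν is B → limiting reagent.
n(X) produced = (2/1) × 5.251 = 10.50 mol
Step 2:
n(X) available = 10.50 mol
n(D) = 375.0 / 45.90 = 8.170 mol
n/ν for X = 10.50/3 = 3.500
n/ν for D = 8.170/3 = 2.723
Smallest n/ν is D → limiting reagent.
n(L) = (1/3) × 8.170 = 2.723 mol

2.72 mol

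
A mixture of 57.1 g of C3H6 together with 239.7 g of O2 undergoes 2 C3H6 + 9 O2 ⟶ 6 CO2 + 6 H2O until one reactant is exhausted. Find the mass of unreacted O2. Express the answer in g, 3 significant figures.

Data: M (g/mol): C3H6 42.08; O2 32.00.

44.3 g

n(C3H6) = 57.10 / 42.08 = 1.357 mol
n(O2) = 239.7 / 32.00 = 7.491 mol
n/ν for C3H6 = 1.357/2 = 0.6785
n/ν for O2 = 7.491/9 = 0.8323
Smallest n/ν is C3H6 → limiting reagent.
O2 consumed = (9/2) × 1.357 = 6.107 mol
O2 remaining = 7.491 − 6.107 = 1.384 mol
mass = 1.384 × 32.00 = 44.29 g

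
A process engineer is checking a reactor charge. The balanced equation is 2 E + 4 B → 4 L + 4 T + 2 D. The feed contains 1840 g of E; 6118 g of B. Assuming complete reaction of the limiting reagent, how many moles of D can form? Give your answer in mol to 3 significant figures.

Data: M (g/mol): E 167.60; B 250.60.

11.0 mol

n(E) = 1840 / 167.60 = 10.98 mol
n(B) = 6118 / 250.60 = 24.41 mol
n/ν for E = 10.98/2 = 5.490
n/ν for B = 24.41/4 = 6.103
Smallest n/ν is E → limiting reagent.
n(D) = (2/2) × 10.98 = 10.98 mol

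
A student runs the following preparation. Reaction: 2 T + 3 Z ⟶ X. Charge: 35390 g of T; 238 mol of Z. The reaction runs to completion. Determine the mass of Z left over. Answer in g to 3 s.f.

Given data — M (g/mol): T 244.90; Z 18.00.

n(T) = 35390 / 244.90 = 144.5 mol
n(Z) = 238.0 mol
n/ν for T = 144.5/2 = 72.25
n/ν for Z = 238.0/3 = 79.33
Smallest n/ν is T → limiting reagent.
Z consumed = (3/2) × 144.5 = 216.8 mol
Z remaining = 238.0 − 216.8 = 21.20 mol
mass = 21.20 × 18.00 = 381.6 g

382 g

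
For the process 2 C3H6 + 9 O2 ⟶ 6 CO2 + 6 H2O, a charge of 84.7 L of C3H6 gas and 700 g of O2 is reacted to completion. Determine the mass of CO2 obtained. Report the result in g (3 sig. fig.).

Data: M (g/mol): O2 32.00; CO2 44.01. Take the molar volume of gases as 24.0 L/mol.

466 g

n(C3H6) = 84.70 / 24.0 = 3.529 mol
n(O2) = 700.0 / 32.00 = 21.88 mol
n/ν for C3H6 = 3.529/2 = 1.765
n/ν for O2 = 21.88/9 = 2.431
Smallest n/ν is C3H6 → limiting reagent.
n(CO2) = (6/2) × 3.529 = 10.59 mol
mass = 10.59 × 44.01 = 466.1 g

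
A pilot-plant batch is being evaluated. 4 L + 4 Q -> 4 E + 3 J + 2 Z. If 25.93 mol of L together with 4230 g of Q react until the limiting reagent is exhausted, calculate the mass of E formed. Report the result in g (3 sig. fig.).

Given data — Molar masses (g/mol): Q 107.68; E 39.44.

n(L) = 25.93 mol
n(Q) = 4230 / 107.68 = 39.28 mol
n/ν for L = 25.93/4 = 6.483
n/ν for Q = 39.28/4 = 9.820
Smallest n/ν is L → limiting reagent.
n(E) = (4/4) × 25.93 = 25.93 mol
mass = 25.93 × 39.44 = 1023 g

1020 g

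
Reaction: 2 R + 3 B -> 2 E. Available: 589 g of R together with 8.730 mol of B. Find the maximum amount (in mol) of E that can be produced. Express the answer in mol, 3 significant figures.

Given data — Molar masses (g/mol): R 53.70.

5.82 mol

n(R) = 589.0 / 53.70 = 10.97 mol
n(B) = 8.730 mol
n/ν → R: 5.485, B: 2.910; B is limiting.
n(E) = (2/3) × 8.730 = 5.820 mol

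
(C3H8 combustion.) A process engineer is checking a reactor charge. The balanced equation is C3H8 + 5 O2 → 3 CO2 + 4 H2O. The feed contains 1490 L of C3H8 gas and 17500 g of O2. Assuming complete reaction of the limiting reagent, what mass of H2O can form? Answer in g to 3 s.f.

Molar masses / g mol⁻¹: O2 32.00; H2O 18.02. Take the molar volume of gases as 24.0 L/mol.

n(C3H8) = 1490 / 24.0 = 62.08 mol
n(O2) = 17500 / 32.00 = 546.9 mol
n/ν for C3H8 = 62.08/1 = 62.08
n/ν for O2 = 546.9/5 = 109.4
Smallest n/ν is C3H8 → limiting reagent.
n(H2O) = (4/1) × 62.08 = 248.3 mol
mass = 248.3 × 18.02 = 4474 g

4470 g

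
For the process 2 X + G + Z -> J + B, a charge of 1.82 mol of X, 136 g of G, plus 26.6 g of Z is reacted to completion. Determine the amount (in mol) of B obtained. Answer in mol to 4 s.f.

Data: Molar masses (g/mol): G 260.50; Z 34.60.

n(X) = 1.820 mol
n(G) = 136.0 / 260.50 = 0.5221 mol
n(Z) = 26.60 / 34.60 = 0.7688 mol
n/ν for X = 1.820/2 = 0.9100
n/ν for G = 0.5221/1 = 0.5221
n/ν for Z = 0.7688/1 = 0.7688
Smallest n/ν is G → limiting reagent.
n(B) = (1/1) × 0.5221 = 0.5221 mol

0.5221 mol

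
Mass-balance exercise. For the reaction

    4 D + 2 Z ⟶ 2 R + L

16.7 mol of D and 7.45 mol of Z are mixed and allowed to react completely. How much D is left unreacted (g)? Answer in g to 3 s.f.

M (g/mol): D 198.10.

n(D) = 16.70 mol
n(Z) = 7.450 mol
n/ν for D = 16.70/4 = 4.175
n/ν for Z = 7.450/2 = 3.725
Smallest n/ν is Z → limiting reagent.
D consumed = (4/2) × 7.450 = 14.90 mol
D remaining = 16.70 − 14.90 = 1.800 mol
mass = 1.800 × 198.10 = 356.6 g

357 g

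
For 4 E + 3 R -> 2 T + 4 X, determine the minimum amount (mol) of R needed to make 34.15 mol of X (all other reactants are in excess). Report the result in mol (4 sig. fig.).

n(X) = 34.15 mol
n(R) = (3/4) × 34.15 = 25.61 mol

25.61 mol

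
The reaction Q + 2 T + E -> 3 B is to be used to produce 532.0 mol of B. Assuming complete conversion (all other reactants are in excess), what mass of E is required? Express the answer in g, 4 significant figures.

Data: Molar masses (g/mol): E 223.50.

n(B) = 532.0 mol
n(E) = (1/3) × 532.0 = 177.3 mol
mass = 177.3 × 223.50 = 39630 g

39630 g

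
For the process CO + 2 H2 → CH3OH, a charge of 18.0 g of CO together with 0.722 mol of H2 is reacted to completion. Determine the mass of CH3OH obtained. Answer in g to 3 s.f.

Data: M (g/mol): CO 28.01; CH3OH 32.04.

11.6 g

n(CO) = 18.00 / 28.01 = 0.6426 mol
n(H2) = 0.7220 mol
n/ν → CO: 0.6426, H2: 0.3610; H2 is limiting.
n(CH3OH) = (1/2) × 0.7220 = 0.3610 mol
mass = 0.3610 × 32.04 = 11.57 g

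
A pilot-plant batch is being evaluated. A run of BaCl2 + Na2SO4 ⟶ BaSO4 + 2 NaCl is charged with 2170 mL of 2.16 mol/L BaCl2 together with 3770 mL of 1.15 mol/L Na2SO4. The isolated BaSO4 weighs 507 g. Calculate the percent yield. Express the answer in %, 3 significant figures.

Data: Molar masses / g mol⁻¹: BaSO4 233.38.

50.1 %

n(BaCl2) = 2.16 × 2170/1000 = 4.687 mol
n(Na2SO4) = 1.15 × 3770/1000 = 4.336 mol
n/ν for BaCl2 = 4.687/1 = 4.687
n/ν for Na2SO4 = 4.336/1 = 4.336
Smallest n/ν is Na2SO4 → limiting reagent.
theoretical n(BaSO4) = (1/1) × 4.336 = 4.336 mol → 1012 g
% yield = 507 / 1012 × 100 = 50.10 %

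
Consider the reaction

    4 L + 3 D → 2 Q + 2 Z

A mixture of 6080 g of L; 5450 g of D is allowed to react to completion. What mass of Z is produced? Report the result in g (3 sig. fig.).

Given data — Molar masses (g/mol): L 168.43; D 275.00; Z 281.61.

3720 g

n(L) = 6080 / 168.43 = 36.10 mol
n(D) = 5450 / 275.00 = 19.82 mol
n/ν for L = 36.10/4 = 9.025
n/ν for D = 19.82/3 = 6.607
Smallest n/ν is D → limiting reagent.
n(Z) = (2/3) × 19.82 = 13.21 mol
mass = 13.21 × 281.61 = 3720 g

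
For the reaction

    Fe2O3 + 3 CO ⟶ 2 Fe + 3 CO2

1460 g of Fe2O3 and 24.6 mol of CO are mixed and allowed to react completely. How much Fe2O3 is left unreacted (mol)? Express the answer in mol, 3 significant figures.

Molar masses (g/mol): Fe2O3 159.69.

0.943 mol

n(Fe2O3) = 1460 / 159.69 = 9.143 mol
n(CO) = 24.60 mol
n/ν for Fe2O3 = 9.143/1 = 9.143
n/ν for CO = 24.60/3 = 8.200
Smallest n/ν is CO → limiting reagent.
Fe2O3 consumed = (1/3) × 24.60 = 8.200 mol
Fe2O3 remaining = 9.143 − 8.200 = 0.9430 mol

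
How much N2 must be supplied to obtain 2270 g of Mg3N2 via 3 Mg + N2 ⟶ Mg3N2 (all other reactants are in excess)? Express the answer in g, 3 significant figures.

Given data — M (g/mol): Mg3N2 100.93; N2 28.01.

630 g

n(Mg3N2) = 2270 / 100.93 = 22.49 mol
n(N2) = (1/1) × 22.49 = 22.49 mol
mass = 22.49 × 28.01 = 629.9 g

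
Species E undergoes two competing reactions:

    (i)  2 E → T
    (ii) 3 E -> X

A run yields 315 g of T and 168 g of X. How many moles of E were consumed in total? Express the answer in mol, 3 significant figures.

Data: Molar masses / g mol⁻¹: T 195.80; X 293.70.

4.93 mol

n(T) = 315 / 195.80 = 1.609 mol
n(X) = 168 / 293.70 = 0.5720 mol
n(E) via (i) = (2/1)×1.609 = 3.218 mol
n(E) via (ii) = (3/1)×0.5720 = 1.716 mol
total n(E) = 3.218 + 1.716 = 4.934 mol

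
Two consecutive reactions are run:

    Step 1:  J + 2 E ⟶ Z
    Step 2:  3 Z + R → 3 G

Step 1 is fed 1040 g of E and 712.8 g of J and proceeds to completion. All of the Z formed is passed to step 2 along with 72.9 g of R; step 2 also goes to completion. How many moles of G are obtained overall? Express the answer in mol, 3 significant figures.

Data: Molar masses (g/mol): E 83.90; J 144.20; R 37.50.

4.94 mol

Step 1:
n(E) = 1040 / 83.90 = 12.40 mol
n(J) = 712.8 / 144.20 = 4.943 mol
n/ν → E: 6.200, J: 4.943; J is limiting.
n(Z) produced = (1/1) × 4.943 = 4.943 mol
Step 2:
n(Z) available = 4.943 mol
n(R) = 72.90 / 37.50 = 1.944 mol
n/ν → Z: 1.648, R: 1.944; Z is limiting.
n(G) = (3/3) × 4.943 = 4.943 mol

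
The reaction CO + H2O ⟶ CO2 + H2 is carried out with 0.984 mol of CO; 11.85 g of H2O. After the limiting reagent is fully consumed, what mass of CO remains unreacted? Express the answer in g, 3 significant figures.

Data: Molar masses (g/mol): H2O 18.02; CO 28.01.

n(CO) = 0.9840 mol
n(H2O) = 11.85 / 18.02 = 0.6576 mol
n/ν → CO: 0.9840, H2O: 0.6576; H2O is limiting.
CO consumed = (1/1) × 0.6576 = 0.6576 mol
CO remaining = 0.9840 − 0.6576 = 0.3264 mol
mass = 0.3264 × 28.01 = 9.142 g

9.14 g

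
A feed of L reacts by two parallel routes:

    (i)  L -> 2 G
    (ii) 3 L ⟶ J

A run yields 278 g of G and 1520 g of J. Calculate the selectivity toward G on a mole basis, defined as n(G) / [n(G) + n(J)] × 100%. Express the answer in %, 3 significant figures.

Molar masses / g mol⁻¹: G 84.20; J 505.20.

n(G) = 278 / 84.20 = 3.302 mol
n(J) = 1520 / 505.20 = 3.009 mol
selectivity = 3.302/(3.302+3.009) × 100 = 52.32 %

52.3 %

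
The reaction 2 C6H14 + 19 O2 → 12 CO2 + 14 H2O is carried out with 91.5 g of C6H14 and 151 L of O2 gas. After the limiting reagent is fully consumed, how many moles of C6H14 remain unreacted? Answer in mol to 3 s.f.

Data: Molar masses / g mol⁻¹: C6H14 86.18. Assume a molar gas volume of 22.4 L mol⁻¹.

0.352 mol

n(C6H14) = 91.50 / 86.18 = 1.062 mol
n(O2) = 151.0 / 22.4 = 6.741 mol
n/ν → C6H14: 0.5310, O2: 0.3548; O2 is limiting.
C6H14 consumed = (2/19) × 6.741 = 0.7096 mol
C6H14 remaining = 1.062 − 0.7096 = 0.3524 mol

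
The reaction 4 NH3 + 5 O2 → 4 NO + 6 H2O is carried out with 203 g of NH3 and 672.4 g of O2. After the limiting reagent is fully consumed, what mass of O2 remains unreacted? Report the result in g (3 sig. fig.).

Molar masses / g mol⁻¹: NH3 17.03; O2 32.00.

196 g

n(NH3) = 203.0 / 17.03 = 11.92 mol
n(O2) = 672.4 / 32.00 = 21.01 mol
n/ν for NH3 = 11.92/4 = 2.980
n/ν for O2 = 21.01/5 = 4.202
Smallest n/ν is NH3 → limiting reagent.
O2 consumed = (5/4) × 11.92 = 14.90 mol
O2 remaining = 21.01 − 14.90 = 6.110 mol
mass = 6.110 × 32.00 = 195.5 g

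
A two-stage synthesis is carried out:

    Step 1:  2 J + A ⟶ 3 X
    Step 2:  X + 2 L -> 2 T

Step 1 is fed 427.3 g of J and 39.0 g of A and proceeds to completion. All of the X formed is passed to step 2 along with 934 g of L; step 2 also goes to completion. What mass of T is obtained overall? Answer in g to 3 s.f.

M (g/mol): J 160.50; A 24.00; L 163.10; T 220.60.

Step 1:
n(J) = 427.3 / 160.50 = 2.662 mol
n(A) = 39.00 / 24.00 = 1.625 mol
n/ν for J = 2.662/2 = 1.331
n/ν for A = 1.625/1 = 1.625
Smallest n/ν is J → limiting reagent.
n(X) produced = (3/2) × 2.662 = 3.993 mol
Step 2:
n(X) available = 3.993 mol
n(L) = 934.0 / 163.10 = 5.727 mol
n/ν for X = 3.993/1 = 3.993
n/ν for L = 5.727/2 = 2.864
Smallest n/ν is L → limiting reagent.
n(T) = (2/2) × 5.727 = 5.727 mol
mass = 5.727 × 220.60 = 1263 g

1260 g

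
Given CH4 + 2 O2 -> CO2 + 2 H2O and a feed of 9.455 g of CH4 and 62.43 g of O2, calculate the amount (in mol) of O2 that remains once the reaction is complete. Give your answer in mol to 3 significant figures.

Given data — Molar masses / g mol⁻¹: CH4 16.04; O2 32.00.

n(CH4) = 9.455 / 16.04 = 0.5895 mol
n(O2) = 62.43 / 32.00 = 1.951 mol
n/ν for CH4 = 0.5895/1 = 0.5895
n/ν for O2 = 1.951/2 = 0.9755
Smallest n/ν is CH4 → limiting reagent.
O2 consumed = (2/1) × 0.5895 = 1.179 mol
O2 remaining = 1.951 − 1.179 = 0.7720 mol

0.772 mol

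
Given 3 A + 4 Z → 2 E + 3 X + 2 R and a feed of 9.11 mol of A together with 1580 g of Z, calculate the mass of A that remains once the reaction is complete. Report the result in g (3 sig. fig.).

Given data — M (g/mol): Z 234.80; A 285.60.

n(A) = 9.110 mol
n(Z) = 1580 / 234.80 = 6.729 mol
n/ν → A: 3.037, Z: 1.682; Z is limiting.
A consumed = (3/4) × 6.729 = 5.047 mol
A remaining = 9.110 − 5.047 = 4.063 mol
mass = 4.063 × 285.60 = 1160 g

1160 g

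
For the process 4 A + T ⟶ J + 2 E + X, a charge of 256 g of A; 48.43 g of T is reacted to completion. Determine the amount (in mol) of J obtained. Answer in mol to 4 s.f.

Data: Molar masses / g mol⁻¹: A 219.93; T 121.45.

n(A) = 256.0 / 219.93 = 1.164 mol
n(T) = 48.43 / 121.45 = 0.3988 mol
n/ν → A: 0.2910, T: 0.3988; A is limiting.
n(J) = (1/4) × 1.164 = 0.2910 mol

0.2910 mol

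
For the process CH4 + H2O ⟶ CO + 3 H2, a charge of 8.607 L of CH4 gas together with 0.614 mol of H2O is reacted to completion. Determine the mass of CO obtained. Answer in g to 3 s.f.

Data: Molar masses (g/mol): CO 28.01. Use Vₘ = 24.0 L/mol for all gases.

10.0 g

n(CH4) = 8.607 / 24.0 = 0.3586 mol
n(H2O) = 0.6140 mol
n/ν → CH4: 0.3586, H2O: 0.6140; CH4 is limiting.
n(CO) = (1/1) × 0.3586 = 0.3586 mol
mass = 0.3586 × 28.01 = 10.04 g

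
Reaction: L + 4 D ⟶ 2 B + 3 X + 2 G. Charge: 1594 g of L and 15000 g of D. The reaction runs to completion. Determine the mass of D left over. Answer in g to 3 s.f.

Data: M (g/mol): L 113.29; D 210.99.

n(L) = 1594 / 113.29 = 14.07 mol
n(D) = 15000 / 210.99 = 71.09 mol
n/ν for L = 14.07/1 = 14.07
n/ν for D = 71.09/4 = 17.77
Smallest n/ν is L → limiting reagent.
D consumed = (4/1) × 14.07 = 56.28 mol
D remaining = 71.09 − 56.28 = 14.81 mol
mass = 14.81 × 210.99 = 3125 g

3130 g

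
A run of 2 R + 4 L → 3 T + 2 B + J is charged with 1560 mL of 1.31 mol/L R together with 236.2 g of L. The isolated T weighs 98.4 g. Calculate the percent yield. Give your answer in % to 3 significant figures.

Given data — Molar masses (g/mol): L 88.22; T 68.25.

n(R) = 1.31 × 1560/1000 = 2.044 mol
n(L) = 236.2 / 88.22 = 2.677 mol
n/ν for R = 2.044/2 = 1.022
n/ν for L = 2.677/4 = 0.6693
Smallest n/ν is L → limiting reagent.
theoretical n(T) = (3/4) × 2.677 = 2.008 mol → 137.0 g
% yield = 98.4 / 137.0 × 100 = 71.82 %

71.8 %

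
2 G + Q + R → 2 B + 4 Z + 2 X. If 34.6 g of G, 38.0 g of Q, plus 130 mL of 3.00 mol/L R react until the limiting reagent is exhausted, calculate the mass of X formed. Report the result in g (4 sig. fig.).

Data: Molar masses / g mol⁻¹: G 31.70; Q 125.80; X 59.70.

n(G) = 34.60 / 31.70 = 1.091 mol
n(Q) = 38.00 / 125.80 = 0.3021 mol
n(R) = 3.00 × 130.0/1000 = 0.3900 mol
n/ν → G: 0.5455, Q: 0.3021, R: 0.3900; Q is limiting.
n(X) = (2/1) × 0.3021 = 0.6042 mol
mass = 0.6042 × 59.70 = 36.07 g

36.07 g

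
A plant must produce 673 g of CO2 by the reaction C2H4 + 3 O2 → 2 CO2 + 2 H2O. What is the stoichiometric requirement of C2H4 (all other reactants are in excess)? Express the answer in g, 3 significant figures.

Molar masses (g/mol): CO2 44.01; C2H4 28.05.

214 g

n(CO2) = 673 / 44.01 = 15.29 mol
n(C2H4) = (1/2) × 15.29 = 7.645 mol
mass = 7.645 × 28.05 = 214.4 g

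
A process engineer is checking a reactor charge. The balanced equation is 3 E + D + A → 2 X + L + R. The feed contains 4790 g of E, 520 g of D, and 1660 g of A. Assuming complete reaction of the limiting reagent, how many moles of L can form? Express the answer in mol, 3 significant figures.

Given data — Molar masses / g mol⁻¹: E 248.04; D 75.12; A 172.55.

6.44 mol

n(E) = 4790 / 248.04 = 19.31 mol
n(D) = 520.0 / 75.12 = 6.922 mol
n(A) = 1660 / 172.55 = 9.620 mol
n/ν → E: 6.437, D: 6.922, A: 9.620; E is limiting.
n(L) = (1/3) × 19.31 = 6.437 mol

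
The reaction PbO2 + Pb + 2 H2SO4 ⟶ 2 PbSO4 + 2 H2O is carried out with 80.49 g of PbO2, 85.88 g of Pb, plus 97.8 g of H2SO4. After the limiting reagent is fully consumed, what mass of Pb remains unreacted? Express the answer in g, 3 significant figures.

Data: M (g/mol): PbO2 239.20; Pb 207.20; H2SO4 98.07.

16.2 g

n(PbO2) = 80.49 / 239.20 = 0.3365 mol
n(Pb) = 85.88 / 207.20 = 0.4145 mol
n(H2SO4) = 97.80 / 98.07 = 0.9972 mol
n/ν for PbO2 = 0.3365/1 = 0.3365
n/ν for Pb = 0.4145/1 = 0.4145
n/ν for H2SO4 = 0.9972/2 = 0.4986
Smallest n/ν is PbO2 → limiting reagent.
Pb consumed = (1/1) × 0.3365 = 0.3365 mol
Pb remaining = 0.4145 − 0.3365 = 0.07800 mol
mass = 0.07800 × 207.20 = 16.16 g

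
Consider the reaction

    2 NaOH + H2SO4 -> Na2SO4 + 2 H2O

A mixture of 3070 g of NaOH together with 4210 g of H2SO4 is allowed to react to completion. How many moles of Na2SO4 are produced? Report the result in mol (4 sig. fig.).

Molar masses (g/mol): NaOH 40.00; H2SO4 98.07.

n(NaOH) = 3070 / 40.00 = 76.75 mol
n(H2SO4) = 4210 / 98.07 = 42.93 mol
n/ν for NaOH = 76.75/2 = 38.38
n/ν for H2SO4 = 42.93/1 = 42.93
Smallest n/ν is NaOH → limiting reagent.
n(Na2SO4) = (1/2) × 76.75 = 38.38 mol

38.38 mol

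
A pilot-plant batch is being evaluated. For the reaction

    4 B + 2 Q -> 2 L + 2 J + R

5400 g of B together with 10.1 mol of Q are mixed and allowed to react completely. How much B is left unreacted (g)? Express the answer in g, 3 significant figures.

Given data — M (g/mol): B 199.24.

n(B) = 5400 / 199.24 = 27.10 mol
n(Q) = 10.10 mol
n/ν → B: 6.775, Q: 5.050; Q is limiting.
B consumed = (4/2) × 10.10 = 20.20 mol
B remaining = 27.10 − 20.20 = 6.900 mol
mass = 6.900 × 199.24 = 1375 g

1380 g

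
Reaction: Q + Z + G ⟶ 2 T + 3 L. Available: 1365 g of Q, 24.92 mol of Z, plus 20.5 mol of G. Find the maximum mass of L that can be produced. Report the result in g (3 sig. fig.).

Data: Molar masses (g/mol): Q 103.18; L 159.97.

n(Q) = 1365 / 103.18 = 13.23 mol
n(Z) = 24.92 mol
n(G) = 20.50 mol
n/ν for Q = 13.23/1 = 13.23
n/ν for Z = 24.92/1 = 24.92
n/ν for G = 20.50/1 = 20.50
Smallest n/ν is Q → limiting reagent.
n(L) = (3/1) × 13.23 = 39.69 mol
mass = 39.69 × 159.97 = 6349 g

6350 g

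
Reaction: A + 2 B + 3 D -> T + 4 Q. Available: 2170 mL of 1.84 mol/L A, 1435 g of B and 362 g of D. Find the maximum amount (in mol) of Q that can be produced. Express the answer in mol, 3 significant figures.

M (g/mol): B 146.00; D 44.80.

n(A) = 1.84 × 2170/1000 = 3.993 mol
n(B) = 1435 / 146.00 = 9.829 mol
n(D) = 362.0 / 44.80 = 8.080 mol
n/ν for A = 3.993/1 = 3.993
n/ν for B = 9.829/2 = 4.915
n/ν for D = 8.080/3 = 2.693
Smallest n/ν is D → limiting reagent.
n(Q) = (4/3) × 8.080 = 10.77 mol

10.8 mol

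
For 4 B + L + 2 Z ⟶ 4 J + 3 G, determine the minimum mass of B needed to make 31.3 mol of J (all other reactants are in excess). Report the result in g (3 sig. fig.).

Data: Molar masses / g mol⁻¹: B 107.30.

3360 g

n(J) = 31.30 mol
n(B) = (4/4) × 31.30 = 31.30 mol
mass = 31.30 × 107.30 = 3358 g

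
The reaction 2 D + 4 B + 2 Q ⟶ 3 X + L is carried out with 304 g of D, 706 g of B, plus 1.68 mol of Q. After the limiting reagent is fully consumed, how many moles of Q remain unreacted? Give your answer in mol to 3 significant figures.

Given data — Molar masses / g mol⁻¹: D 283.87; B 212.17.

n(D) = 304.0 / 283.87 = 1.071 mol
n(B) = 706.0 / 212.17 = 3.328 mol
n(Q) = 1.680 mol
n/ν for D = 1.071/2 = 0.5355
n/ν for B = 3.328/4 = 0.8320
n/ν for Q = 1.680/2 = 0.8400
Smallest n/ν is D → limiting reagent.
Q consumed = (2/2) × 1.071 = 1.071 mol
Q remaining = 1.680 − 1.071 = 0.6090 mol

0.609 mol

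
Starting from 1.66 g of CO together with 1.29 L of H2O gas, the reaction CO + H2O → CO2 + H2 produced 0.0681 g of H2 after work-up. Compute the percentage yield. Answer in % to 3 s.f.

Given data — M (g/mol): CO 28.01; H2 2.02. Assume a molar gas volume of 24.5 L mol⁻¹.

64.0 %

n(CO) = 1.660 / 28.01 = 0.05926 mol
n(H2O) = 1.290 / 24.5 = 0.05265 mol
n/ν for CO = 0.05926/1 = 0.05926
n/ν for H2O = 0.05265/1 = 0.05265
Smallest n/ν is H2O → limiting reagent.
theoretical n(H2) = (1/1) × 0.05265 = 0.05265 mol → 0.1064 g
% yield = 0.0681 / 0.1064 × 100 = 64.00 %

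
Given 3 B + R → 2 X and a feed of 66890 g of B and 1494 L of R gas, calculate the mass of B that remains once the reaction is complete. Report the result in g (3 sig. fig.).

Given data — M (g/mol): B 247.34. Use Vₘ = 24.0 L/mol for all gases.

n(B) = 66890 / 247.34 = 270.4 mol
n(R) = 1494 / 24.0 = 62.25 mol
n/ν for B = 270.4/3 = 90.13
n/ν for R = 62.25/1 = 62.25
Smallest n/ν is R → limiting reagent.
B consumed = (3/1) × 62.25 = 186.8 mol
B remaining = 270.4 − 186.8 = 83.60 mol
mass = 83.60 × 247.34 = 20680 g

20700 g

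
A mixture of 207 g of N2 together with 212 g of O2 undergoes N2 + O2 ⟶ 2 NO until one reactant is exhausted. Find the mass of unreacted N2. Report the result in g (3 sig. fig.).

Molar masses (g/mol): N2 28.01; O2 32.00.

21.4 g

n(N2) = 207.0 / 28.01 = 7.390 mol
n(O2) = 212.0 / 32.00 = 6.625 mol
n/ν → N2: 7.390, O2: 6.625; O2 is limiting.
N2 consumed = (1/1) × 6.625 = 6.625 mol
N2 remaining = 7.390 − 6.625 = 0.7650 mol
mass = 0.7650 × 28.01 = 21.43 g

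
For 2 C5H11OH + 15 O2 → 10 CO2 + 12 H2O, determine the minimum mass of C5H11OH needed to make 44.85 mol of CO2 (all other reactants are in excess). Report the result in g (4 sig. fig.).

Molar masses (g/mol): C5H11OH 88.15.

n(CO2) = 44.85 mol
n(C5H11OH) = (2/10) × 44.85 = 8.970 mol
mass = 8.970 × 88.15 = 790.7 g

790.7 g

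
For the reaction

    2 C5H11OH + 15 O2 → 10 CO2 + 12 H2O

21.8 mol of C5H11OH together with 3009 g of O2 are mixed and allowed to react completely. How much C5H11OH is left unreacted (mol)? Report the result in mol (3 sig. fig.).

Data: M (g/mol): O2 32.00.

9.26 mol

n(C5H11OH) = 21.80 mol
n(O2) = 3009 / 32.00 = 94.03 mol
n/ν for C5H11OH = 21.80/2 = 10.90
n/ν for O2 = 94.03/15 = 6.269
Smallest n/ν is O2 → limiting reagent.
C5H11OH consumed = (2/15) × 94.03 = 12.54 mol
C5H11OH remaining = 21.80 − 12.54 = 9.260 mol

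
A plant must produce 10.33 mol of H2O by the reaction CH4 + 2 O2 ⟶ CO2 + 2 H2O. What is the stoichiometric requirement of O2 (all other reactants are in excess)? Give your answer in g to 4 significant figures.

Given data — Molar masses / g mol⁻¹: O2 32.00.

330.6 g

n(H2O) = 10.33 mol
n(O2) = (2/2) × 10.33 = 10.33 mol
mass = 10.33 × 32.00 = 330.6 g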